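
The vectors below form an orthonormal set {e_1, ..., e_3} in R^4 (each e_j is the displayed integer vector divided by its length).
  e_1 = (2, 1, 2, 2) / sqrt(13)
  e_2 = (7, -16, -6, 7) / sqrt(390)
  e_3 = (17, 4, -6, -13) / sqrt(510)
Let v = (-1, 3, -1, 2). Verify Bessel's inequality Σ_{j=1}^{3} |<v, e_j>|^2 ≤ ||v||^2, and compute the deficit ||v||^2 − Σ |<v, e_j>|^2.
Σ |<v, e_j>|^2 = 86/17; ||v||^2 = 15; deficit = 169/17

Write each e_j = u_j / sqrt(<u_j, u_j>) where u_j is the displayed integer vector. Then <v, e_j> = <v, u_j> / sqrt(<u_j, u_j>), so |<v, e_j>|^2 = <v, u_j>^2 / <u_j, u_j>.
Coefficients: <v, e_1> = 3/sqrt(13), <v, e_2> = -35/sqrt(390), <v, e_3> = -25/sqrt(510).
Square and sum: Σ |<v, e_j>|^2 = 86/17.
Compute ||v||^2 = v·v = 15.
Deficit = 15 − 86/17 = 169/17 ≥ 0, confirming Bessel's inequality. (The deficit equals ||v − Σ <v,e_j> e_j||^2, the squared distance from v to span{e_j}.)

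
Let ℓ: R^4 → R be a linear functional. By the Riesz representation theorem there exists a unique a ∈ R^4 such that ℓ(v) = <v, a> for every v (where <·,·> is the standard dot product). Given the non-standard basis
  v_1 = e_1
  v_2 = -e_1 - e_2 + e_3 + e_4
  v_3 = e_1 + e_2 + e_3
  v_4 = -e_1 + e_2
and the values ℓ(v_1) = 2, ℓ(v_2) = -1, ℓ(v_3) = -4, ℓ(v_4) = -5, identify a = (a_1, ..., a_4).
a = (2, -3, -3, 1)

Write a = (a_1, ..., a_4) in the standard basis. For each basis vector v_i, ℓ(v_i) = <v_i, a> is a linear equation in the a_j's. Collect the n equations into a matrix system V a = ℓ, where row i of V is v_i (expressed in the standard basis). Since V is invertible (lower-triangular with 1s on the diagonal, up to permutation), solve by back-substitution:
  V =
[[1, 0, 0, 0],
 [-1, -1, 1, 1],
 [1, 1, 1, 0],
 [-1, 1, 0, 0]]
  V a = (2, -1, -4, -5)
Solving gives a = (2, -3, -3, 1).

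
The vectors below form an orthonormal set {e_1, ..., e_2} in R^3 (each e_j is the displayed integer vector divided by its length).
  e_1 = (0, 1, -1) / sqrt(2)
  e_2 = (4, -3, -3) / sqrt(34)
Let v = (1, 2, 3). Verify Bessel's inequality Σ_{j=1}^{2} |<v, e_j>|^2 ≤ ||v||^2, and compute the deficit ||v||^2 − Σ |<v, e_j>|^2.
Σ |<v, e_j>|^2 = 69/17; ||v||^2 = 14; deficit = 169/17

Write each e_j = u_j / sqrt(<u_j, u_j>) where u_j is the displayed integer vector. Then <v, e_j> = <v, u_j> / sqrt(<u_j, u_j>), so |<v, e_j>|^2 = <v, u_j>^2 / <u_j, u_j>.
Coefficients: <v, e_1> = -1/sqrt(2), <v, e_2> = -11/sqrt(34).
Square and sum: Σ |<v, e_j>|^2 = 69/17.
Compute ||v||^2 = v·v = 14.
Deficit = 14 − 69/17 = 169/17 ≥ 0, confirming Bessel's inequality. (The deficit equals ||v − Σ <v,e_j> e_j||^2, the squared distance from v to span{e_j}.)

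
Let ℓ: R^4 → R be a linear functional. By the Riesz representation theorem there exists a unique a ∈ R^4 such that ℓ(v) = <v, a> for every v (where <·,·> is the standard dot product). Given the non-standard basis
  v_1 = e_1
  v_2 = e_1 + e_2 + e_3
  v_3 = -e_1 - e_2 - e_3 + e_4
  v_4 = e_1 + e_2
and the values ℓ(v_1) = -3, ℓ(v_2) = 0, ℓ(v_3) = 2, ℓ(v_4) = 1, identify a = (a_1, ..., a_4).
a = (-3, 4, -1, 2)

Write a = (a_1, ..., a_4) in the standard basis. For each basis vector v_i, ℓ(v_i) = <v_i, a> is a linear equation in the a_j's. Collect the n equations into a matrix system V a = ℓ, where row i of V is v_i (expressed in the standard basis). Since V is invertible (lower-triangular with 1s on the diagonal, up to permutation), solve by back-substitution:
  V =
[[1, 0, 0, 0],
 [1, 1, 1, 0],
 [-1, -1, -1, 1],
 [1, 1, 0, 0]]
  V a = (-3, 0, 2, 1)
Solving gives a = (-3, 4, -1, 2).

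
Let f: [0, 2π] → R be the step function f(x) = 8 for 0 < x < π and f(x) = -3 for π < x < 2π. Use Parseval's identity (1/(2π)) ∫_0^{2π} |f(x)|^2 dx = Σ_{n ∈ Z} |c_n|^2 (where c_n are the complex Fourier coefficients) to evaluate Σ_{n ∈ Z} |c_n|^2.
Σ |c_n|^2 = 73/2

Parseval equates the L^2 energy of f (normalised by 1/(2π)) with the ℓ^2 sum of its Fourier coefficients: (1/(2π)) ∫_0^{2π} |f|^2 = Σ |c_n|^2.
Compute the left side: (1/(2π)) [∫_0^π 8^2 dx + ∫_π^{2π} (-3)^2 dx] = (1/(2π)) · (64π + 9π) = (64 + 9)/2 = 73/2.
So Σ_{n ∈ Z} |c_n|^2 = 73/2.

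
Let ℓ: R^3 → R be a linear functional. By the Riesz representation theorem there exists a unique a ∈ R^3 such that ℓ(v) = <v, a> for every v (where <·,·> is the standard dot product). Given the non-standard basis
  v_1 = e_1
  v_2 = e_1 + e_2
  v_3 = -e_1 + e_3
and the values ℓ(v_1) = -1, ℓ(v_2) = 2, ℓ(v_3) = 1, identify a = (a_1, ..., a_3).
a = (-1, 3, 0)

Write a = (a_1, ..., a_3) in the standard basis. For each basis vector v_i, ℓ(v_i) = <v_i, a> is a linear equation in the a_j's. Collect the n equations into a matrix system V a = ℓ, where row i of V is v_i (expressed in the standard basis). Since V is invertible (lower-triangular with 1s on the diagonal, up to permutation), solve by back-substitution:
  V =
[[1, 0, 0],
 [1, 1, 0],
 [-1, 0, 1]]
  V a = (-1, 2, 1)
Solving gives a = (-1, 3, 0).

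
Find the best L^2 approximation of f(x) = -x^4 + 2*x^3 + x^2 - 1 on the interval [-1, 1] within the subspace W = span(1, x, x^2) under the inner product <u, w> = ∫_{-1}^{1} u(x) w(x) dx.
g(x) = x^2/7 + 6*x/5 - 32/35

The best approximation g ∈ W is the orthogonal projection of f onto W. Writing g = a_0 + a_1 x + a_2 x^2, the coefficients solve the normal equations G · a = b where
  G_{ij} = <φ_i, φ_j> and b_i = <f, φ_i>, with φ_0 = 1, φ_1 = x, φ_2 = x^2.
G =
  [2, 0, 2/3]
  [0, 2/3, 0]
  [2/3, 0, 2/5],
b = (-26/15, 4/5, -58/105).
Solving gives a_0 = -32/35, a_1 = 6/5, a_2 = 1/7, so
  g(x) = x^2/7 + 6*x/5 - 32/35.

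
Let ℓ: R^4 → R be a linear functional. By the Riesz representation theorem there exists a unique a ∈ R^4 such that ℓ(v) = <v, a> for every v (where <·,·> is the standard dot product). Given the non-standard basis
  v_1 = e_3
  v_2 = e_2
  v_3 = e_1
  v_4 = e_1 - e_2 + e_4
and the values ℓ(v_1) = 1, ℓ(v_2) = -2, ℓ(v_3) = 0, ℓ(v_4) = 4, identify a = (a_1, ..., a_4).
a = (0, -2, 1, 2)

Write a = (a_1, ..., a_4) in the standard basis. For each basis vector v_i, ℓ(v_i) = <v_i, a> is a linear equation in the a_j's. Collect the n equations into a matrix system V a = ℓ, where row i of V is v_i (expressed in the standard basis). Since V is invertible (lower-triangular with 1s on the diagonal, up to permutation), solve by back-substitution:
  V =
[[0, 0, 1, 0],
 [0, 1, 0, 0],
 [1, 0, 0, 0],
 [1, -1, 0, 1]]
  V a = (1, -2, 0, 4)
Solving gives a = (0, -2, 1, 2).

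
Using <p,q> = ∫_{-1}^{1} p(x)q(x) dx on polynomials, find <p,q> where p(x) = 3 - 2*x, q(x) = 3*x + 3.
<p,q> = 14

Expand the product: p(x)·q(x) = -6*x^2 + 3*x + 9.
∫_{-1}^{1} of each monomial x^k gives [2/(k+1) if k even, 0 if k odd]. Integrating term-by-term (or equivalently evaluating the antiderivative F(x) = -2*x^3 + 3*x^2/2 + 9*x at the endpoints):
  F(1) − F(−1) = 17/2 − (-11/2) = 14.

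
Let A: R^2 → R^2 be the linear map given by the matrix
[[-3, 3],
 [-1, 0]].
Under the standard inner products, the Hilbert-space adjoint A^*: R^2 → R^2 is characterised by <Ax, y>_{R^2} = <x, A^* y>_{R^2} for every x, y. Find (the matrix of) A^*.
A^* = A^T =
[[-3, -1],
 [3, 0]]

For real matrices with standard dot products, the defining identity <Ax, y> = <x, A^* y> gives (Ax)^T y = x^T (A^*) y, i.e. x^T A^T y = x^T (A^*) y. Since this holds for all x, y, we must have A^* = A^T. Therefore
A^* =
[[-3, -1],
 [3, 0]].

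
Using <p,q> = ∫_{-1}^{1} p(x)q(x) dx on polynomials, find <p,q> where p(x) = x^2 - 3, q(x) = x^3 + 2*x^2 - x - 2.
<p,q> = 112/15

Expand the product: p(x)·q(x) = x^5 + 2*x^4 - 4*x^3 - 8*x^2 + 3*x + 6.
∫_{-1}^{1} of each monomial x^k gives [2/(k+1) if k even, 0 if k odd]. Integrating term-by-term (or equivalently evaluating the antiderivative F(x) = x^6/6 + 2*x^5/5 - x^4 - 8*x^3/3 + 3*x^2/2 + 6*x at the endpoints):
  F(1) − F(−1) = 22/5 − (-46/15) = 112/15.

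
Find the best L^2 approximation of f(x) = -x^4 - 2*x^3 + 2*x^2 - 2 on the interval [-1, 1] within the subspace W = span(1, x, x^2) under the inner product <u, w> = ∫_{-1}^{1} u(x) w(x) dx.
g(x) = 8*x^2/7 - 6*x/5 - 67/35

The best approximation g ∈ W is the orthogonal projection of f onto W. Writing g = a_0 + a_1 x + a_2 x^2, the coefficients solve the normal equations G · a = b where
  G_{ij} = <φ_i, φ_j> and b_i = <f, φ_i>, with φ_0 = 1, φ_1 = x, φ_2 = x^2.
G =
  [2, 0, 2/3]
  [0, 2/3, 0]
  [2/3, 0, 2/5],
b = (-46/15, -4/5, -86/105).
Solving gives a_0 = -67/35, a_1 = -6/5, a_2 = 8/7, so
  g(x) = 8*x^2/7 - 6*x/5 - 67/35.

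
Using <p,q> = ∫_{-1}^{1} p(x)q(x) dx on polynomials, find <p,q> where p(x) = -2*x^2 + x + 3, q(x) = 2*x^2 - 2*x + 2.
<p,q> = 52/5

Expand the product: p(x)·q(x) = -4*x^4 + 6*x^3 - 4*x + 6.
∫_{-1}^{1} of each monomial x^k gives [2/(k+1) if k even, 0 if k odd]. Integrating term-by-term (or equivalently evaluating the antiderivative F(x) = -4*x^5/5 + 3*x^4/2 - 2*x^2 + 6*x at the endpoints):
  F(1) − F(−1) = 47/10 − (-57/10) = 52/5.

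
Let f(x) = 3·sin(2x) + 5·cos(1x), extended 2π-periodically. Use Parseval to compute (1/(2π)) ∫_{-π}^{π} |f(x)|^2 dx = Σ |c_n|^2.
Σ |c_n|^2 = 17

Expand |f|^2 and use orthogonality of {sin(nx), cos(mx)} on [-π, π]:
  ∫_{-π}^{π} sin(nx)^2 dx = π, ∫ cos(mx)^2 dx = π, and cross terms integrate to 0.
So ∫_{-π}^{π} f(x)^2 dx = 3^2 · π + 5^2 · π = (9 + 25)π.
Divide by 2π: (9 + 25)/2 = 17.
By Parseval, this equals Σ |c_n|^2.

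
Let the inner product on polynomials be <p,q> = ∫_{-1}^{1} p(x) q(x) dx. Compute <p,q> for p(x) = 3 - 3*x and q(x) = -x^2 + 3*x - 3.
<p,q> = -26

Expand the product: p(x)·q(x) = 3*x^3 - 12*x^2 + 18*x - 9.
∫_{-1}^{1} of each monomial x^k gives [2/(k+1) if k even, 0 if k odd]. Integrating term-by-term (or equivalently evaluating the antiderivative F(x) = 3*x^4/4 - 4*x^3 + 9*x^2 - 9*x at the endpoints):
  F(1) − F(−1) = -13/4 − (91/4) = -26.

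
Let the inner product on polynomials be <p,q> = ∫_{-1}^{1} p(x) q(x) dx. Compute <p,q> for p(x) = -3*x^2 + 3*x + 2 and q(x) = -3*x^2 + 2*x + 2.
<p,q> = 38/5

Expand the product: p(x)·q(x) = 9*x^4 - 15*x^3 - 6*x^2 + 10*x + 4.
∫_{-1}^{1} of each monomial x^k gives [2/(k+1) if k even, 0 if k odd]. Integrating term-by-term (or equivalently evaluating the antiderivative F(x) = 9*x^5/5 - 15*x^4/4 - 2*x^3 + 5*x^2 + 4*x at the endpoints):
  F(1) − F(−1) = 101/20 − (-51/20) = 38/5.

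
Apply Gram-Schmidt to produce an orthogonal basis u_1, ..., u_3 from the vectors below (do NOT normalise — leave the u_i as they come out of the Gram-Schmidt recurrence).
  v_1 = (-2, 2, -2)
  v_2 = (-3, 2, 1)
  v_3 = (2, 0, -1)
Orthogonal basis:
  u_1 = (-2, 2, -2)
  u_2 = (-5/3, 2/3, 7/3)
  u_3 = (15/26, 10/13, 5/26)

Apply the Gram-Schmidt recurrence
  u_1 = v_1
  u_i = v_i − Σ_{j<i} ((v_i · u_j) / (u_j · u_j)) · u_j.

Step by step this gives:
  u_1 = (-2, 2, -2)
  u_2 = (-5/3, 2/3, 7/3)
  u_3 = (15/26, 10/13, 5/26)

Orthogonality check:
  u_2 · u_1 = 0 (should be 0)
  u_3 · u_1 = 0 (should be 0)
  u_3 · u_2 = 0 (should be 0)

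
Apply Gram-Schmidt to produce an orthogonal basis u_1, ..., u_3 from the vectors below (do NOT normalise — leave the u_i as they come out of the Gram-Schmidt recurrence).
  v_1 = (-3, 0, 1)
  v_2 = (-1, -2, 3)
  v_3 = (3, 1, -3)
Orthogonal basis:
  u_1 = (-3, 0, 1)
  u_2 = (4/5, -2, 12/5)
  u_3 = (-1/13, -4/13, -3/13)

Apply the Gram-Schmidt recurrence
  u_1 = v_1
  u_i = v_i − Σ_{j<i} ((v_i · u_j) / (u_j · u_j)) · u_j.

Step by step this gives:
  u_1 = (-3, 0, 1)
  u_2 = (4/5, -2, 12/5)
  u_3 = (-1/13, -4/13, -3/13)

Orthogonality check:
  u_2 · u_1 = 0 (should be 0)
  u_3 · u_1 = 0 (should be 0)
  u_3 · u_2 = 0 (should be 0)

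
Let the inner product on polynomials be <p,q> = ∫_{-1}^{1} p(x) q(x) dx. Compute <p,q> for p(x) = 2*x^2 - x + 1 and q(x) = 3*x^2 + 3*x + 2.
<p,q> = 136/15

Expand the product: p(x)·q(x) = 6*x^4 + 3*x^3 + 4*x^2 + x + 2.
∫_{-1}^{1} of each monomial x^k gives [2/(k+1) if k even, 0 if k odd]. Integrating term-by-term (or equivalently evaluating the antiderivative F(x) = 6*x^5/5 + 3*x^4/4 + 4*x^3/3 + x^2/2 + 2*x at the endpoints):
  F(1) − F(−1) = 347/60 − (-197/60) = 136/15.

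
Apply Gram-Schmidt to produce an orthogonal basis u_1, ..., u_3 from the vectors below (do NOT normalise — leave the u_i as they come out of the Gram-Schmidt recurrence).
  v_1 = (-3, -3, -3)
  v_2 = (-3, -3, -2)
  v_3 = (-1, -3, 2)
Orthogonal basis:
  u_1 = (-3, -3, -3)
  u_2 = (-1/3, -1/3, 2/3)
  u_3 = (1, -1, 0)

Apply the Gram-Schmidt recurrence
  u_1 = v_1
  u_i = v_i − Σ_{j<i} ((v_i · u_j) / (u_j · u_j)) · u_j.

Step by step this gives:
  u_1 = (-3, -3, -3)
  u_2 = (-1/3, -1/3, 2/3)
  u_3 = (1, -1, 0)

Orthogonality check:
  u_2 · u_1 = 0 (should be 0)
  u_3 · u_1 = 0 (should be 0)
  u_3 · u_2 = 0 (should be 0)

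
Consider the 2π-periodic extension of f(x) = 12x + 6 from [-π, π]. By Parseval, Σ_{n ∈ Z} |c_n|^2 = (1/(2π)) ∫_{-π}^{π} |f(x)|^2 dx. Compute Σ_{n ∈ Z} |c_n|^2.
Σ |c_n|^2 = 48π^2 + 36

Expand and integrate term by term over [-π, π]:
  ∫ (12x)^2 dx = 144·(2π^3/3); ∫ 2·12·(6)·x dx = 0 (odd integrand); ∫ 6^2 dx = 36·2π.
So (1/(2π)) ∫_{-π}^{π} (12x + 6)^2 dx = 144π^2/3 + 36 = 48π^2 + 36.
Parseval ⇒ Σ |c_n|^2 = 48π^2 + 36.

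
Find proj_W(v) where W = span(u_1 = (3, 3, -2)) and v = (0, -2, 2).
proj_W(v) = (-15/11, -15/11, 10/11)

Set up U = [u_1 | ... | u_1] ∈ R^(3×1). The projector onto W = col(U) is P = U (U^T U)^(-1) U^T.
Compute U^T U =
  [22],
and U^T v = (-10).
Solve U^T U · c = U^T v for the coefficients: c = (-5/11). The projection is proj_W(v) = U c.
Check: (v - proj_W(v)) · u_1 = 0  (should be 0).
Result: proj_W(v) = (-15/11, -15/11, 10/11).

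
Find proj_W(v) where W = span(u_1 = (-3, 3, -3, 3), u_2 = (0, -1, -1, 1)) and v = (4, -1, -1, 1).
proj_W(v) = (12/11, -27/11, -3/11, 3/11)

Set up U = [u_1 | ... | u_2] ∈ R^(4×2). The projector onto W = col(U) is P = U (U^T U)^(-1) U^T.
Compute U^T U =
  [36, 3]
  [3, 3],
and U^T v = (-9, 3).
Solve U^T U · c = U^T v for the coefficients: c = (-4/11, 15/11). The projection is proj_W(v) = U c.
Check: (v - proj_W(v)) · u_1 = 0  (should be 0).
Check: (v - proj_W(v)) · u_2 = 0  (should be 0).
Result: proj_W(v) = (12/11, -27/11, -3/11, 3/11).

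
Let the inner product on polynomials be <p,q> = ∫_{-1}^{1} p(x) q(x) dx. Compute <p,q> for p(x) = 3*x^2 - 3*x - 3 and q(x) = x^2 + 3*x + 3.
<p,q> = -94/5

Expand the product: p(x)·q(x) = 3*x^4 + 6*x^3 - 3*x^2 - 18*x - 9.
∫_{-1}^{1} of each monomial x^k gives [2/(k+1) if k even, 0 if k odd]. Integrating term-by-term (or equivalently evaluating the antiderivative F(x) = 3*x^5/5 + 3*x^4/2 - x^3 - 9*x^2 - 9*x at the endpoints):
  F(1) − F(−1) = -169/10 − (19/10) = -94/5.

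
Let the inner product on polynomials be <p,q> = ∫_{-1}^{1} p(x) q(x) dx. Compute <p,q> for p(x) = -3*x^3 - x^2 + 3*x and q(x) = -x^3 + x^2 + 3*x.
<p,q> = 58/35

Expand the product: p(x)·q(x) = 3*x^6 - 2*x^5 - 13*x^4 + 9*x^2.
∫_{-1}^{1} of each monomial x^k gives [2/(k+1) if k even, 0 if k odd]. Integrating term-by-term (or equivalently evaluating the antiderivative F(x) = 3*x^7/7 - x^6/3 - 13*x^5/5 + 3*x^3 at the endpoints):
  F(1) − F(−1) = 52/105 − (-122/105) = 58/35.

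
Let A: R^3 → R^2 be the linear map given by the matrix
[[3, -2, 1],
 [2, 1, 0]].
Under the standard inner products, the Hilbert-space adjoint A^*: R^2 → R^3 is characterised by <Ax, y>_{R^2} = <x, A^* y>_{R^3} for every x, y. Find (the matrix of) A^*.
A^* = A^T =
[[3, 2],
 [-2, 1],
 [1, 0]]

For real matrices with standard dot products, the defining identity <Ax, y> = <x, A^* y> gives (Ax)^T y = x^T (A^*) y, i.e. x^T A^T y = x^T (A^*) y. Since this holds for all x, y, we must have A^* = A^T. Therefore
A^* =
[[3, 2],
 [-2, 1],
 [1, 0]].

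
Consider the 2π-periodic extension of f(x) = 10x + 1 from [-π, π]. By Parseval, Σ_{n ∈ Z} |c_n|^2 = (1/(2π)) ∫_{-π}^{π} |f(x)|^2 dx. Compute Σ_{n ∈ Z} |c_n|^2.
Σ |c_n|^2 = 100π^2/3 + 1

Expand and integrate term by term over [-π, π]:
  ∫ (10x)^2 dx = 100·(2π^3/3); ∫ 2·10·(1)·x dx = 0 (odd integrand); ∫ 1^2 dx = 1·2π.
So (1/(2π)) ∫_{-π}^{π} (10x + 1)^2 dx = 100π^2/3 + 1 = 100π^2/3 + 1.
Parseval ⇒ Σ |c_n|^2 = 100π^2/3 + 1.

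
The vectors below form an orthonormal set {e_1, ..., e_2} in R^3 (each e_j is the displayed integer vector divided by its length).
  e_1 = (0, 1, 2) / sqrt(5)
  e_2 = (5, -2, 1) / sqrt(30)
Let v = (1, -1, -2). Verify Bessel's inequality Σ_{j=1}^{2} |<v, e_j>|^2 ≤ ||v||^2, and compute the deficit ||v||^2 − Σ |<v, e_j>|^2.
Σ |<v, e_j>|^2 = 35/6; ||v||^2 = 6; deficit = 1/6

Write each e_j = u_j / sqrt(<u_j, u_j>) where u_j is the displayed integer vector. Then <v, e_j> = <v, u_j> / sqrt(<u_j, u_j>), so |<v, e_j>|^2 = <v, u_j>^2 / <u_j, u_j>.
Coefficients: <v, e_1> = -5/sqrt(5), <v, e_2> = 5/sqrt(30).
Square and sum: Σ |<v, e_j>|^2 = 35/6.
Compute ||v||^2 = v·v = 6.
Deficit = 6 − 35/6 = 1/6 ≥ 0, confirming Bessel's inequality. (The deficit equals ||v − Σ <v,e_j> e_j||^2, the squared distance from v to span{e_j}.)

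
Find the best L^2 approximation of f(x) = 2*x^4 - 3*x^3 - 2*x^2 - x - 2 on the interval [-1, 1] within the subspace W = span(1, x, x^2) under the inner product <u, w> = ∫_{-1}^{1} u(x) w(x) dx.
g(x) = -2*x^2/7 - 14*x/5 - 76/35

The best approximation g ∈ W is the orthogonal projection of f onto W. Writing g = a_0 + a_1 x + a_2 x^2, the coefficients solve the normal equations G · a = b where
  G_{ij} = <φ_i, φ_j> and b_i = <f, φ_i>, with φ_0 = 1, φ_1 = x, φ_2 = x^2.
G =
  [2, 0, 2/3]
  [0, 2/3, 0]
  [2/3, 0, 2/5],
b = (-68/15, -28/15, -164/105).
Solving gives a_0 = -76/35, a_1 = -14/5, a_2 = -2/7, so
  g(x) = -2*x^2/7 - 14*x/5 - 76/35.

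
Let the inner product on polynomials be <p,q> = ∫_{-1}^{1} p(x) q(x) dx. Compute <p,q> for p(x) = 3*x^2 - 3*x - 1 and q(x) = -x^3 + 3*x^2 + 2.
<p,q> = 14/5

Expand the product: p(x)·q(x) = -3*x^5 + 12*x^4 - 8*x^3 + 3*x^2 - 6*x - 2.
∫_{-1}^{1} of each monomial x^k gives [2/(k+1) if k even, 0 if k odd]. Integrating term-by-term (or equivalently evaluating the antiderivative F(x) = -x^6/2 + 12*x^5/5 - 2*x^4 + x^3 - 3*x^2 - 2*x at the endpoints):
  F(1) − F(−1) = -41/10 − (-69/10) = 14/5.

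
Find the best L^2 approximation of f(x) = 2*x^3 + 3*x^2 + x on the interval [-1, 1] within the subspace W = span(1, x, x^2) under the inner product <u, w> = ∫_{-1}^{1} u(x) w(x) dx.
g(x) = 3*x^2 + 11*x/5

The best approximation g ∈ W is the orthogonal projection of f onto W. Writing g = a_0 + a_1 x + a_2 x^2, the coefficients solve the normal equations G · a = b where
  G_{ij} = <φ_i, φ_j> and b_i = <f, φ_i>, with φ_0 = 1, φ_1 = x, φ_2 = x^2.
G =
  [2, 0, 2/3]
  [0, 2/3, 0]
  [2/3, 0, 2/5],
b = (2, 22/15, 6/5).
Solving gives a_0 = 0, a_1 = 11/5, a_2 = 3, so
  g(x) = 3*x^2 + 11*x/5.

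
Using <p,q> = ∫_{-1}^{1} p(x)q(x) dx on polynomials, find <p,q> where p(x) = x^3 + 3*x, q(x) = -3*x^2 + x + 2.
<p,q> = 12/5

Expand the product: p(x)·q(x) = -3*x^5 + x^4 - 7*x^3 + 3*x^2 + 6*x.
∫_{-1}^{1} of each monomial x^k gives [2/(k+1) if k even, 0 if k odd]. Integrating term-by-term (or equivalently evaluating the antiderivative F(x) = -x^6/2 + x^5/5 - 7*x^4/4 + x^3 + 3*x^2 at the endpoints):
  F(1) − F(−1) = 39/20 − (-9/20) = 12/5.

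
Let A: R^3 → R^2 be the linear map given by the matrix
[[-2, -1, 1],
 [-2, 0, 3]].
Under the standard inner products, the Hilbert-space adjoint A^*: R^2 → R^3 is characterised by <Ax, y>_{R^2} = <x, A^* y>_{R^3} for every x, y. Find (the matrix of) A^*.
A^* = A^T =
[[-2, -2],
 [-1, 0],
 [1, 3]]

For real matrices with standard dot products, the defining identity <Ax, y> = <x, A^* y> gives (Ax)^T y = x^T (A^*) y, i.e. x^T A^T y = x^T (A^*) y. Since this holds for all x, y, we must have A^* = A^T. Therefore
A^* =
[[-2, -2],
 [-1, 0],
 [1, 3]].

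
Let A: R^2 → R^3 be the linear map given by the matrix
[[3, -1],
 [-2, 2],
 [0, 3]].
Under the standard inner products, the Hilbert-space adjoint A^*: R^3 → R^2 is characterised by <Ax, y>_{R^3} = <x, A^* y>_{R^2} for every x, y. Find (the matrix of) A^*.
A^* = A^T =
[[3, -2, 0],
 [-1, 2, 3]]

For real matrices with standard dot products, the defining identity <Ax, y> = <x, A^* y> gives (Ax)^T y = x^T (A^*) y, i.e. x^T A^T y = x^T (A^*) y. Since this holds for all x, y, we must have A^* = A^T. Therefore
A^* =
[[3, -2, 0],
 [-1, 2, 3]].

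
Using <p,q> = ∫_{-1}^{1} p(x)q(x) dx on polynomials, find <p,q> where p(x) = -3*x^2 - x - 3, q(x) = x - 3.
<p,q> = 70/3

Expand the product: p(x)·q(x) = -3*x^3 + 8*x^2 + 9.
∫_{-1}^{1} of each monomial x^k gives [2/(k+1) if k even, 0 if k odd]. Integrating term-by-term (or equivalently evaluating the antiderivative F(x) = -3*x^4/4 + 8*x^3/3 + 9*x at the endpoints):
  F(1) − F(−1) = 131/12 − (-149/12) = 70/3.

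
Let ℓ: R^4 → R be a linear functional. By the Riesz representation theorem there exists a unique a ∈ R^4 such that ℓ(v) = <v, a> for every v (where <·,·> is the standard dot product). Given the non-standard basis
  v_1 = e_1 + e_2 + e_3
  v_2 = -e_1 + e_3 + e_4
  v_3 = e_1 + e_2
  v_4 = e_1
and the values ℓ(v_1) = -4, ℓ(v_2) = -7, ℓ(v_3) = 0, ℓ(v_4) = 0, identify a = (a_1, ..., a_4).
a = (0, 0, -4, -3)

Write a = (a_1, ..., a_4) in the standard basis. For each basis vector v_i, ℓ(v_i) = <v_i, a> is a linear equation in the a_j's. Collect the n equations into a matrix system V a = ℓ, where row i of V is v_i (expressed in the standard basis). Since V is invertible (lower-triangular with 1s on the diagonal, up to permutation), solve by back-substitution:
  V =
[[1, 1, 1, 0],
 [-1, 0, 1, 1],
 [1, 1, 0, 0],
 [1, 0, 0, 0]]
  V a = (-4, -7, 0, 0)
Solving gives a = (0, 0, -4, -3).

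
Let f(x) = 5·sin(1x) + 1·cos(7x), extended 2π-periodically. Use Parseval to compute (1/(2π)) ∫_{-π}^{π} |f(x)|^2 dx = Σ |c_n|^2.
Σ |c_n|^2 = 13

Expand |f|^2 and use orthogonality of {sin(nx), cos(mx)} on [-π, π]:
  ∫_{-π}^{π} sin(nx)^2 dx = π, ∫ cos(mx)^2 dx = π, and cross terms integrate to 0.
So ∫_{-π}^{π} f(x)^2 dx = 5^2 · π + 1^2 · π = (25 + 1)π.
Divide by 2π: (25 + 1)/2 = 13.
By Parseval, this equals Σ |c_n|^2.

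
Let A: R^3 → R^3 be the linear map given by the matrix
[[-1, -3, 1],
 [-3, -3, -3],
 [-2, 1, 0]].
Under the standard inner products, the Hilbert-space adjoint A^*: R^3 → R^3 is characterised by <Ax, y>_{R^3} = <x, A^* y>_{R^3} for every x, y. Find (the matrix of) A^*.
A^* = A^T =
[[-1, -3, -2],
 [-3, -3, 1],
 [1, -3, 0]]

For real matrices with standard dot products, the defining identity <Ax, y> = <x, A^* y> gives (Ax)^T y = x^T (A^*) y, i.e. x^T A^T y = x^T (A^*) y. Since this holds for all x, y, we must have A^* = A^T. Therefore
A^* =
[[-1, -3, -2],
 [-3, -3, 1],
 [1, -3, 0]].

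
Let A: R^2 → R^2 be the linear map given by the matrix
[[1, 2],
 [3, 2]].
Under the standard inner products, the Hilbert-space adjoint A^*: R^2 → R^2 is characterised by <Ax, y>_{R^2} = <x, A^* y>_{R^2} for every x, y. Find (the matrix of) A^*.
A^* = A^T =
[[1, 3],
 [2, 2]]

For real matrices with standard dot products, the defining identity <Ax, y> = <x, A^* y> gives (Ax)^T y = x^T (A^*) y, i.e. x^T A^T y = x^T (A^*) y. Since this holds for all x, y, we must have A^* = A^T. Therefore
A^* =
[[1, 3],
 [2, 2]].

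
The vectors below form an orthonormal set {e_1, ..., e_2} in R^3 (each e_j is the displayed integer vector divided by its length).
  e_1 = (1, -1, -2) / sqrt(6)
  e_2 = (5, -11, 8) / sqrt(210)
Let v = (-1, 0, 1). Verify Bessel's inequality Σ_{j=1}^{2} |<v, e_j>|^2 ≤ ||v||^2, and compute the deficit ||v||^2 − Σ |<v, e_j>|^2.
Σ |<v, e_j>|^2 = 54/35; ||v||^2 = 2; deficit = 16/35

Write each e_j = u_j / sqrt(<u_j, u_j>) where u_j is the displayed integer vector. Then <v, e_j> = <v, u_j> / sqrt(<u_j, u_j>), so |<v, e_j>|^2 = <v, u_j>^2 / <u_j, u_j>.
Coefficients: <v, e_1> = -3/sqrt(6), <v, e_2> = 3/sqrt(210).
Square and sum: Σ |<v, e_j>|^2 = 54/35.
Compute ||v||^2 = v·v = 2.
Deficit = 2 − 54/35 = 16/35 ≥ 0, confirming Bessel's inequality. (The deficit equals ||v − Σ <v,e_j> e_j||^2, the squared distance from v to span{e_j}.)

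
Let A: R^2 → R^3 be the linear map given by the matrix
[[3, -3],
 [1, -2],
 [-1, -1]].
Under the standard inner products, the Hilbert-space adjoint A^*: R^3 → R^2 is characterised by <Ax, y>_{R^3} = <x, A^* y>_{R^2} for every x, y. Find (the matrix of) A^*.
A^* = A^T =
[[3, 1, -1],
 [-3, -2, -1]]

For real matrices with standard dot products, the defining identity <Ax, y> = <x, A^* y> gives (Ax)^T y = x^T (A^*) y, i.e. x^T A^T y = x^T (A^*) y. Since this holds for all x, y, we must have A^* = A^T. Therefore
A^* =
[[3, 1, -1],
 [-3, -2, -1]].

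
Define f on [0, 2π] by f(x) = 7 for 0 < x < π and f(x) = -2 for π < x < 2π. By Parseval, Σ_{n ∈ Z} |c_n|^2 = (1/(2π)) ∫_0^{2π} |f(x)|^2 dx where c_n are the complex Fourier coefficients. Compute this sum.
Σ |c_n|^2 = 53/2

Parseval equates the L^2 energy of f (normalised by 1/(2π)) with the ℓ^2 sum of its Fourier coefficients: (1/(2π)) ∫_0^{2π} |f|^2 = Σ |c_n|^2.
Compute the left side: (1/(2π)) [∫_0^π 7^2 dx + ∫_π^{2π} (-2)^2 dx] = (1/(2π)) · (49π + 4π) = (49 + 4)/2 = 53/2.
So Σ_{n ∈ Z} |c_n|^2 = 53/2.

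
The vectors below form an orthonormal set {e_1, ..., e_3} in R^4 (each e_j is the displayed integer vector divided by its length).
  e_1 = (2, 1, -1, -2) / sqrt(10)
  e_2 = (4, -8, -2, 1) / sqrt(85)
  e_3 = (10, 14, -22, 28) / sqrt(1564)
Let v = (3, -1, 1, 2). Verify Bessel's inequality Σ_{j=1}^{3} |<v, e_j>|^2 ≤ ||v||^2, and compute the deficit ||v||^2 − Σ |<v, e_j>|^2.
Σ |<v, e_j>|^2 = 145/23; ||v||^2 = 15; deficit = 200/23

Write each e_j = u_j / sqrt(<u_j, u_j>) where u_j is the displayed integer vector. Then <v, e_j> = <v, u_j> / sqrt(<u_j, u_j>), so |<v, e_j>|^2 = <v, u_j>^2 / <u_j, u_j>.
Coefficients: <v, e_1> = 0/sqrt(10), <v, e_2> = 20/sqrt(85), <v, e_3> = 50/sqrt(1564).
Square and sum: Σ |<v, e_j>|^2 = 145/23.
Compute ||v||^2 = v·v = 15.
Deficit = 15 − 145/23 = 200/23 ≥ 0, confirming Bessel's inequality. (The deficit equals ||v − Σ <v,e_j> e_j||^2, the squared distance from v to span{e_j}.)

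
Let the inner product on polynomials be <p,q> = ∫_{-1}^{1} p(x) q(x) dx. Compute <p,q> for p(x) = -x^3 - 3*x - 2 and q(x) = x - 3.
<p,q> = 48/5

Expand the product: p(x)·q(x) = -x^4 + 3*x^3 - 3*x^2 + 7*x + 6.
∫_{-1}^{1} of each monomial x^k gives [2/(k+1) if k even, 0 if k odd]. Integrating term-by-term (or equivalently evaluating the antiderivative F(x) = -x^5/5 + 3*x^4/4 - x^3 + 7*x^2/2 + 6*x at the endpoints):
  F(1) − F(−1) = 181/20 − (-11/20) = 48/5.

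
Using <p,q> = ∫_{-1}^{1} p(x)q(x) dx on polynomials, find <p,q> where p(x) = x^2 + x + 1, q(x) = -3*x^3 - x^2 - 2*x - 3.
<p,q> = -58/5

Expand the product: p(x)·q(x) = -3*x^5 - 4*x^4 - 6*x^3 - 6*x^2 - 5*x - 3.
∫_{-1}^{1} of each monomial x^k gives [2/(k+1) if k even, 0 if k odd]. Integrating term-by-term (or equivalently evaluating the antiderivative F(x) = -x^6/2 - 4*x^5/5 - 3*x^4/2 - 2*x^3 - 5*x^2/2 - 3*x at the endpoints):
  F(1) − F(−1) = -103/10 − (13/10) = -58/5.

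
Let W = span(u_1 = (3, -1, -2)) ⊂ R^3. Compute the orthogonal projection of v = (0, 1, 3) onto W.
proj_W(v) = (-3/2, 1/2, 1)

Set up U = [u_1 | ... | u_1] ∈ R^(3×1). The projector onto W = col(U) is P = U (U^T U)^(-1) U^T.
Compute U^T U =
  [14],
and U^T v = (-7).
Solve U^T U · c = U^T v for the coefficients: c = (-1/2). The projection is proj_W(v) = U c.
Check: (v - proj_W(v)) · u_1 = 0  (should be 0).
Result: proj_W(v) = (-3/2, 1/2, 1).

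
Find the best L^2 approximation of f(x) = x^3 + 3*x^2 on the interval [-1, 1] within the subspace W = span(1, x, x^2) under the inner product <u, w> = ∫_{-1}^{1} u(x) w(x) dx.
g(x) = 3*x^2 + 3*x/5

The best approximation g ∈ W is the orthogonal projection of f onto W. Writing g = a_0 + a_1 x + a_2 x^2, the coefficients solve the normal equations G · a = b where
  G_{ij} = <φ_i, φ_j> and b_i = <f, φ_i>, with φ_0 = 1, φ_1 = x, φ_2 = x^2.
G =
  [2, 0, 2/3]
  [0, 2/3, 0]
  [2/3, 0, 2/5],
b = (2, 2/5, 6/5).
Solving gives a_0 = 0, a_1 = 3/5, a_2 = 3, so
  g(x) = 3*x^2 + 3*x/5.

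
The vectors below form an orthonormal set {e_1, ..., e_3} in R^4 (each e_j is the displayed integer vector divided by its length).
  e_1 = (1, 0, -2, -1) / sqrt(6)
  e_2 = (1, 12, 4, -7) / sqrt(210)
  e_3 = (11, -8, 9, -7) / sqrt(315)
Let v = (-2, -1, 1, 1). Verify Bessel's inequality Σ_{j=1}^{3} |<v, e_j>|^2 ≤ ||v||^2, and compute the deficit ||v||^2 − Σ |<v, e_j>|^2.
Σ |<v, e_j>|^2 = 6; ||v||^2 = 7; deficit = 1

Write each e_j = u_j / sqrt(<u_j, u_j>) where u_j is the displayed integer vector. Then <v, e_j> = <v, u_j> / sqrt(<u_j, u_j>), so |<v, e_j>|^2 = <v, u_j>^2 / <u_j, u_j>.
Coefficients: <v, e_1> = -5/sqrt(6), <v, e_2> = -17/sqrt(210), <v, e_3> = -12/sqrt(315).
Square and sum: Σ |<v, e_j>|^2 = 6.
Compute ||v||^2 = v·v = 7.
Deficit = 7 − 6 = 1 ≥ 0, confirming Bessel's inequality. (The deficit equals ||v − Σ <v,e_j> e_j||^2, the squared distance from v to span{e_j}.)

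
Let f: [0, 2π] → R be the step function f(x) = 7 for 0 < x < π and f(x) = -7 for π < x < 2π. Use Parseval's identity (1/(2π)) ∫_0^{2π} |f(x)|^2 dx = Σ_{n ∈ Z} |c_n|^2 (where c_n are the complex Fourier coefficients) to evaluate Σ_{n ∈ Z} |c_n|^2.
Σ |c_n|^2 = 49

Parseval equates the L^2 energy of f (normalised by 1/(2π)) with the ℓ^2 sum of its Fourier coefficients: (1/(2π)) ∫_0^{2π} |f|^2 = Σ |c_n|^2.
Compute the left side: (1/(2π)) [∫_0^π 7^2 dx + ∫_π^{2π} (-7)^2 dx] = (1/(2π)) · (49π + 49π) = (49 + 49)/2 = 49.
So Σ_{n ∈ Z} |c_n|^2 = 49.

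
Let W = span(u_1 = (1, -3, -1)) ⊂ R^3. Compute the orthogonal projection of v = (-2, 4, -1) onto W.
proj_W(v) = (-13/11, 39/11, 13/11)

Set up U = [u_1 | ... | u_1] ∈ R^(3×1). The projector onto W = col(U) is P = U (U^T U)^(-1) U^T.
Compute U^T U =
  [11],
and U^T v = (-13).
Solve U^T U · c = U^T v for the coefficients: c = (-13/11). The projection is proj_W(v) = U c.
Check: (v - proj_W(v)) · u_1 = 0  (should be 0).
Result: proj_W(v) = (-13/11, 39/11, 13/11).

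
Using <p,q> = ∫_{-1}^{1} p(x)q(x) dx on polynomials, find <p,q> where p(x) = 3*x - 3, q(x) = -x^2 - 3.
<p,q> = 20

Expand the product: p(x)·q(x) = -3*x^3 + 3*x^2 - 9*x + 9.
∫_{-1}^{1} of each monomial x^k gives [2/(k+1) if k even, 0 if k odd]. Integrating term-by-term (or equivalently evaluating the antiderivative F(x) = -3*x^4/4 + x^3 - 9*x^2/2 + 9*x at the endpoints):
  F(1) − F(−1) = 19/4 − (-61/4) = 20.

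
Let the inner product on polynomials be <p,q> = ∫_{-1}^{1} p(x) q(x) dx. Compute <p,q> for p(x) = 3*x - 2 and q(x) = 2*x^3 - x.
<p,q> = 2/5

Expand the product: p(x)·q(x) = 6*x^4 - 4*x^3 - 3*x^2 + 2*x.
∫_{-1}^{1} of each monomial x^k gives [2/(k+1) if k even, 0 if k odd]. Integrating term-by-term (or equivalently evaluating the antiderivative F(x) = 6*x^5/5 - x^4 - x^3 + x^2 at the endpoints):
  F(1) − F(−1) = 1/5 − (-1/5) = 2/5.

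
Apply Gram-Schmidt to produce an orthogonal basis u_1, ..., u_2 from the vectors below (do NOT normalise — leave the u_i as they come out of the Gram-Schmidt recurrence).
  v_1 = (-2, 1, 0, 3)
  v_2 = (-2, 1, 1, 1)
Orthogonal basis:
  u_1 = (-2, 1, 0, 3)
  u_2 = (-6/7, 3/7, 1, -5/7)

Apply the Gram-Schmidt recurrence
  u_1 = v_1
  u_i = v_i − Σ_{j<i} ((v_i · u_j) / (u_j · u_j)) · u_j.

Step by step this gives:
  u_1 = (-2, 1, 0, 3)
  u_2 = (-6/7, 3/7, 1, -5/7)

Orthogonality check:
  u_2 · u_1 = 0 (should be 0)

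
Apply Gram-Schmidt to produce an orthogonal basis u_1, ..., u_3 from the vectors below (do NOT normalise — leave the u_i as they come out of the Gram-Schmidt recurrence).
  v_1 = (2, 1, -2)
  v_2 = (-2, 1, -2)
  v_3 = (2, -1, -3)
Orthogonal basis:
  u_1 = (2, 1, -2)
  u_2 = (-20/9, 8/9, -16/9)
  u_3 = (0, -2, -1)

Apply the Gram-Schmidt recurrence
  u_1 = v_1
  u_i = v_i − Σ_{j<i} ((v_i · u_j) / (u_j · u_j)) · u_j.

Step by step this gives:
  u_1 = (2, 1, -2)
  u_2 = (-20/9, 8/9, -16/9)
  u_3 = (0, -2, -1)

Orthogonality check:
  u_2 · u_1 = 0 (should be 0)
  u_3 · u_1 = 0 (should be 0)
  u_3 · u_2 = 0 (should be 0)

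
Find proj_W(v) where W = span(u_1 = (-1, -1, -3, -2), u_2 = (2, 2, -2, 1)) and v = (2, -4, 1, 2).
proj_W(v) = (-11/39, -11/39, 21/13, 14/39)

Set up U = [u_1 | ... | u_2] ∈ R^(4×2). The projector onto W = col(U) is P = U (U^T U)^(-1) U^T.
Compute U^T U =
  [15, 0]
  [0, 13],
and U^T v = (-5, -4).
Solve U^T U · c = U^T v for the coefficients: c = (-1/3, -4/13). The projection is proj_W(v) = U c.
Check: (v - proj_W(v)) · u_1 = 0  (should be 0).
Check: (v - proj_W(v)) · u_2 = 0  (should be 0).
Result: proj_W(v) = (-11/39, -11/39, 21/13, 14/39).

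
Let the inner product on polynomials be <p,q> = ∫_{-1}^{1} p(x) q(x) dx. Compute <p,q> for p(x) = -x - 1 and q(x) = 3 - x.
<p,q> = -16/3

Expand the product: p(x)·q(x) = x^2 - 2*x - 3.
∫_{-1}^{1} of each monomial x^k gives [2/(k+1) if k even, 0 if k odd]. Integrating term-by-term (or equivalently evaluating the antiderivative F(x) = x^3/3 - x^2 - 3*x at the endpoints):
  F(1) − F(−1) = -11/3 − (5/3) = -16/3.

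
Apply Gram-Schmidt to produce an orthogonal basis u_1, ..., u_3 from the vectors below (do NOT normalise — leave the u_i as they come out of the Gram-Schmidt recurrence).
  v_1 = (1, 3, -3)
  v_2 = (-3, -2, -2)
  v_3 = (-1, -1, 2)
Orthogonal basis:
  u_1 = (1, 3, -3)
  u_2 = (-54/19, -29/19, -47/19)
  u_3 = (-90/157, 165/314, 105/314)

Apply the Gram-Schmidt recurrence
  u_1 = v_1
  u_i = v_i − Σ_{j<i} ((v_i · u_j) / (u_j · u_j)) · u_j.

Step by step this gives:
  u_1 = (1, 3, -3)
  u_2 = (-54/19, -29/19, -47/19)
  u_3 = (-90/157, 165/314, 105/314)

Orthogonality check:
  u_2 · u_1 = 0 (should be 0)
  u_3 · u_1 = 0 (should be 0)
  u_3 · u_2 = 0 (should be 0)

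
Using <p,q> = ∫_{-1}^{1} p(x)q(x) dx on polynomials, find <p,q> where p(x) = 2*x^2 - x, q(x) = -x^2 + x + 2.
<p,q> = 6/5

Expand the product: p(x)·q(x) = -2*x^4 + 3*x^3 + 3*x^2 - 2*x.
∫_{-1}^{1} of each monomial x^k gives [2/(k+1) if k even, 0 if k odd]. Integrating term-by-term (or equivalently evaluating the antiderivative F(x) = -2*x^5/5 + 3*x^4/4 + x^3 - x^2 at the endpoints):
  F(1) − F(−1) = 7/20 − (-17/20) = 6/5.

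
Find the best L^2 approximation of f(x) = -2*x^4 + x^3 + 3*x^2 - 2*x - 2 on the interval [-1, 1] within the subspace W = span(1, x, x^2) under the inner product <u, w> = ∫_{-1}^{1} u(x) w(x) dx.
g(x) = 9*x^2/7 - 7*x/5 - 64/35

The best approximation g ∈ W is the orthogonal projection of f onto W. Writing g = a_0 + a_1 x + a_2 x^2, the coefficients solve the normal equations G · a = b where
  G_{ij} = <φ_i, φ_j> and b_i = <f, φ_i>, with φ_0 = 1, φ_1 = x, φ_2 = x^2.
G =
  [2, 0, 2/3]
  [0, 2/3, 0]
  [2/3, 0, 2/5],
b = (-14/5, -14/15, -74/105).
Solving gives a_0 = -64/35, a_1 = -7/5, a_2 = 9/7, so
  g(x) = 9*x^2/7 - 7*x/5 - 64/35.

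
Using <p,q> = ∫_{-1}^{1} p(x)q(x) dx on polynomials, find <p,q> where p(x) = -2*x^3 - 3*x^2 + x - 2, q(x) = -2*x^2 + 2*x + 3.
<p,q> = -66/5

Expand the product: p(x)·q(x) = 4*x^5 + 2*x^4 - 14*x^3 - 3*x^2 - x - 6.
∫_{-1}^{1} of each monomial x^k gives [2/(k+1) if k even, 0 if k odd]. Integrating term-by-term (or equivalently evaluating the antiderivative F(x) = 2*x^6/3 + 2*x^5/5 - 7*x^4/2 - x^3 - x^2/2 - 6*x at the endpoints):
  F(1) − F(−1) = -149/15 − (49/15) = -66/5.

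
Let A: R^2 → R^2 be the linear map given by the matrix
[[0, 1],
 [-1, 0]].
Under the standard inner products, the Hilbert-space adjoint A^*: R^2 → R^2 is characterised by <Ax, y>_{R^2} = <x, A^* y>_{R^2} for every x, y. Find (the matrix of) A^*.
A^* = A^T =
[[0, -1],
 [1, 0]]

For real matrices with standard dot products, the defining identity <Ax, y> = <x, A^* y> gives (Ax)^T y = x^T (A^*) y, i.e. x^T A^T y = x^T (A^*) y. Since this holds for all x, y, we must have A^* = A^T. Therefore
A^* =
[[0, -1],
 [1, 0]].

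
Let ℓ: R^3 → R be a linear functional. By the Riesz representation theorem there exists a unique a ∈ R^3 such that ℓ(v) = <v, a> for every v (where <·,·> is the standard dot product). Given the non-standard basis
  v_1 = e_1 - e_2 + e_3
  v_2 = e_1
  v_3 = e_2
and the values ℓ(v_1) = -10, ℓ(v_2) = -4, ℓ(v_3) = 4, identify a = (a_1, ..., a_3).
a = (-4, 4, -2)

Write a = (a_1, ..., a_3) in the standard basis. For each basis vector v_i, ℓ(v_i) = <v_i, a> is a linear equation in the a_j's. Collect the n equations into a matrix system V a = ℓ, where row i of V is v_i (expressed in the standard basis). Since V is invertible (lower-triangular with 1s on the diagonal, up to permutation), solve by back-substitution:
  V =
[[1, -1, 1],
 [1, 0, 0],
 [0, 1, 0]]
  V a = (-10, -4, 4)
Solving gives a = (-4, 4, -2).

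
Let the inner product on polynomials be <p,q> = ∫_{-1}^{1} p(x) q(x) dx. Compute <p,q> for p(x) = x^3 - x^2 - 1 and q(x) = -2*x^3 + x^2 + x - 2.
<p,q> = 86/21

Expand the product: p(x)·q(x) = -2*x^6 + 3*x^5 - x^3 + x^2 - x + 2.
∫_{-1}^{1} of each monomial x^k gives [2/(k+1) if k even, 0 if k odd]. Integrating term-by-term (or equivalently evaluating the antiderivative F(x) = -2*x^7/7 + x^6/2 - x^4/4 + x^3/3 - x^2/2 + 2*x at the endpoints):
  F(1) − F(−1) = 151/84 − (-193/84) = 86/21.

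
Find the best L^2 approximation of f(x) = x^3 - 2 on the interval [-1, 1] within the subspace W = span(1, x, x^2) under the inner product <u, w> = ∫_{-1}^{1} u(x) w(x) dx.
g(x) = 3*x/5 - 2

The best approximation g ∈ W is the orthogonal projection of f onto W. Writing g = a_0 + a_1 x + a_2 x^2, the coefficients solve the normal equations G · a = b where
  G_{ij} = <φ_i, φ_j> and b_i = <f, φ_i>, with φ_0 = 1, φ_1 = x, φ_2 = x^2.
G =
  [2, 0, 2/3]
  [0, 2/3, 0]
  [2/3, 0, 2/5],
b = (-4, 2/5, -4/3).
Solving gives a_0 = -2, a_1 = 3/5, a_2 = 0, so
  g(x) = 3*x/5 - 2.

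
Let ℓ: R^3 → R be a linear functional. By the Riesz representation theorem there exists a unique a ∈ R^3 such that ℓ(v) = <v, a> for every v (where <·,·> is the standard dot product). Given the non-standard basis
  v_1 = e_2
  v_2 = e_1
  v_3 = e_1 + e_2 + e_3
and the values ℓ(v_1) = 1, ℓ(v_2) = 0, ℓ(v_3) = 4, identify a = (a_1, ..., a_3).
a = (0, 1, 3)

Write a = (a_1, ..., a_3) in the standard basis. For each basis vector v_i, ℓ(v_i) = <v_i, a> is a linear equation in the a_j's. Collect the n equations into a matrix system V a = ℓ, where row i of V is v_i (expressed in the standard basis). Since V is invertible (lower-triangular with 1s on the diagonal, up to permutation), solve by back-substitution:
  V =
[[0, 1, 0],
 [1, 0, 0],
 [1, 1, 1]]
  V a = (1, 0, 4)
Solving gives a = (0, 1, 3).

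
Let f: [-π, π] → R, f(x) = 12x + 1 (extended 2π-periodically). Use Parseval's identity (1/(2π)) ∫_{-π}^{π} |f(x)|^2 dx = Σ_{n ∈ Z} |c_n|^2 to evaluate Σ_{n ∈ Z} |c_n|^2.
Σ |c_n|^2 = 48π^2 + 1

Expand and integrate term by term over [-π, π]:
  ∫ (12x)^2 dx = 144·(2π^3/3); ∫ 2·12·(1)·x dx = 0 (odd integrand); ∫ 1^2 dx = 1·2π.
So (1/(2π)) ∫_{-π}^{π} (12x + 1)^2 dx = 144π^2/3 + 1 = 48π^2 + 1.
Parseval ⇒ Σ |c_n|^2 = 48π^2 + 1.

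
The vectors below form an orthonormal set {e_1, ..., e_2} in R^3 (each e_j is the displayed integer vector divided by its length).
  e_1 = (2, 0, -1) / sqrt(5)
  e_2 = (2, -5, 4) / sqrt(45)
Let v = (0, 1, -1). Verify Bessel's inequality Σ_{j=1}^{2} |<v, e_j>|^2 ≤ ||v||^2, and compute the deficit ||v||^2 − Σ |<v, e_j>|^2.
Σ |<v, e_j>|^2 = 2; ||v||^2 = 2; deficit = 0

Write each e_j = u_j / sqrt(<u_j, u_j>) where u_j is the displayed integer vector. Then <v, e_j> = <v, u_j> / sqrt(<u_j, u_j>), so |<v, e_j>|^2 = <v, u_j>^2 / <u_j, u_j>.
Coefficients: <v, e_1> = 1/sqrt(5), <v, e_2> = -9/sqrt(45).
Square and sum: Σ |<v, e_j>|^2 = 2.
Compute ||v||^2 = v·v = 2.
Deficit = 2 − 2 = 0 ≥ 0, confirming Bessel's inequality. (The deficit equals ||v − Σ <v,e_j> e_j||^2, the squared distance from v to span{e_j}.)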